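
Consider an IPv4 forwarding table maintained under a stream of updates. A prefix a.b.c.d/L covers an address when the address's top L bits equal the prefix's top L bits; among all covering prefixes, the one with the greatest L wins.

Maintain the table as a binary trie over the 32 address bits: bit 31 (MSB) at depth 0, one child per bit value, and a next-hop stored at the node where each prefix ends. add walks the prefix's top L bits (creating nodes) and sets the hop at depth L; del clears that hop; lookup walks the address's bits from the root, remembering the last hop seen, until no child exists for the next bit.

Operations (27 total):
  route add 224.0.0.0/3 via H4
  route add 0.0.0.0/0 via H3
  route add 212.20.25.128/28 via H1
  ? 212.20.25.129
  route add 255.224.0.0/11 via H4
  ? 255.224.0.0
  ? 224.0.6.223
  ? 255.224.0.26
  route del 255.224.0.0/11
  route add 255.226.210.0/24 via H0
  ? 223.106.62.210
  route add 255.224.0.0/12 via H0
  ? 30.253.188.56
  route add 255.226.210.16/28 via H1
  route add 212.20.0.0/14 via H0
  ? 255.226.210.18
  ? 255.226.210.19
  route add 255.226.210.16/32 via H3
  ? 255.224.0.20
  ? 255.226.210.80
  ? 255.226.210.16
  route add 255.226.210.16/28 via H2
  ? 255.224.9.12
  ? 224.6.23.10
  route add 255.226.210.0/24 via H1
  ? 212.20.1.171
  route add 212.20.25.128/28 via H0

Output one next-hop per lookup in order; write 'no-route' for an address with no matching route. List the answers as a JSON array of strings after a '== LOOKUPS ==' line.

Trace:
  add 224.0.0.0/3 -> H4 at depth 3
  add 0.0.0.0/0 -> H3 at depth 0
  add 212.20.25.128/28 -> H1 at depth 28
  Q 212.20.25.129: descend 1101010000010100000110011000 ; hops seen [H3,H1] ; pick H1
  add 255.224.0.0/11 -> H4 at depth 11
  Q 255.224.0.0: descend 11111111111 ; hops seen [H3,H4,H4] ; pick H4
  Q 224.0.6.223: descend 111 ; hops seen [H3,H4] ; pick H4
  Q 255.224.0.26: descend 11111111111 ; hops seen [H3,H4,H4] ; pick H4
  - 255.224.0.0/11 clear@11
  add 255.226.210.0/24 -> H0 at depth 24
  Q 223.106.62.210: descend 1101 ; hops seen [H3] ; pick H3
  add 255.224.0.0/12 -> H0 at depth 12
  Q 30.253.188.56: descend ε ; hops seen [H3] ; pick H3
  add 255.226.210.16/28 -> H1 at depth 28
  add 212.20.0.0/14 -> H0 at depth 14
  Q 255.226.210.18: descend 1111111111100010110100100001 ; hops seen [H3,H4,H0,H0,H1] ; pick H1
  Q 255.226.210.19: descend 1111111111100010110100100001 ; hops seen [H3,H4,H0,H0,H1] ; pick H1
  add 255.226.210.16/32 -> H3 at depth 32
  Q 255.224.0.20: descend 11111111111000 ; hops seen [H3,H4,H0] ; pick H0
  Q 255.226.210.80: descend 1111111111100010110100100 ; hops seen [H3,H4,H0,H0] ; pick H0
  Q 255.226.210.16: descend 11111111111000101101001000010000 ; hops seen [H3,H4,H0,H0,H1,H3] ; pick H3
  add 255.226.210.16/28 -> H2 at depth 28
  Q 255.224.9.12: descend 11111111111000 ; hops seen [H3,H4,H0] ; pick H0
  Q 224.6.23.10: descend 111 ; hops seen [H3,H4] ; pick H4
  add 255.226.210.0/24 -> H1 at depth 24
  Q 212.20.1.171: descend 1101010000010100000 ; hops seen [H3,H0] ; pick H0
  add 212.20.25.128/28 -> H0 at depth 28

== LOOKUPS ==
["H1","H4","H4","H4","H3","H3","H1","H1","H0","H0","H3","H0","H4","H0"]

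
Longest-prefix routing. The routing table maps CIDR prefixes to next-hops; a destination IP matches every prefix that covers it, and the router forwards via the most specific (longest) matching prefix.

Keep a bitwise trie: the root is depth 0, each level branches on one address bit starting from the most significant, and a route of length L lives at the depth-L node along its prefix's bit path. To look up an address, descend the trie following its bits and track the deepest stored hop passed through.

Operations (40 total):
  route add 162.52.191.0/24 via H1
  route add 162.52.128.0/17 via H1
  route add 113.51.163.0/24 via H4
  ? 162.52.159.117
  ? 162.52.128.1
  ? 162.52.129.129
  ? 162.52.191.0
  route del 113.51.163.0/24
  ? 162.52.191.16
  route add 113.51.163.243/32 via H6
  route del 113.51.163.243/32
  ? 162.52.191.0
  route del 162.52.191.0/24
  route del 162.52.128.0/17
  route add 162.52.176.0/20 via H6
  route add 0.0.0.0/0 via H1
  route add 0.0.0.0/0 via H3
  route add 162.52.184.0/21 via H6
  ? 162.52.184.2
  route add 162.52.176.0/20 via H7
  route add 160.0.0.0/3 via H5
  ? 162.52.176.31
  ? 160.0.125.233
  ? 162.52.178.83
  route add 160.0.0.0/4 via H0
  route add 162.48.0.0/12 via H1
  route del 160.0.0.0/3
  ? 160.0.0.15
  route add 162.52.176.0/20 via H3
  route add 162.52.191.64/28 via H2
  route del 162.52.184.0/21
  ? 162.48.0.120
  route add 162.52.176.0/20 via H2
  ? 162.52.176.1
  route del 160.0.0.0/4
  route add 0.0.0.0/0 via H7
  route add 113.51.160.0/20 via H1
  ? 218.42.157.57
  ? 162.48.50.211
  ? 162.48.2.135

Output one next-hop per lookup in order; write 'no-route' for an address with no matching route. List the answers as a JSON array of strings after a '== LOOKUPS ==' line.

Apply in order:
  add 162.52.191.0/24 -> H1 at depth 24
  add 162.52.128.0/17 -> H1 at depth 17
  add 113.51.163.0/24 -> H4 at depth 24
  lookup 162.52.159.117: bits 101000100011010010 walk d0:-→d1:-→d2:-→d3:-→d4:-→d5:-→d6:-→d7:-→d8:-→d9:-→d10:-→d11:-→d12:-→d13:-→d14:-→d15:-→d16:-→d17:H1→d18:- -> H1
  lookup 162.52.128.1: bits 101000100011010010 walk d0:-→d1:-→d2:-→d3:-→d4:-→d5:-→d6:-→d7:-→d8:-→d9:-→d10:-→d11:-→d12:-→d13:-→d14:-→d15:-→d16:-→d17:H1→d18:- -> H1
  lookup 162.52.129.129: bits 101000100011010010 walk d0:-→d1:-→d2:-→d3:-→d4:-→d5:-→d6:-→d7:-→d8:-→d9:-→d10:-→d11:-→d12:-→d13:-→d14:-→d15:-→d16:-→d17:H1→d18:- -> H1
  lookup 162.52.191.0: bits 101000100011010010111111 walk d0:-→d1:-→d2:-→d3:-→d4:-→d5:-→d6:-→d7:-→d8:-→d9:-→d10:-→d11:-→d12:-→d13:-→d14:-→d15:-→d16:-→d17:H1→d18:-→d19:-→d20:-→d21:-→d22:-→d23:-→d24:H1 -> H1
  - 113.51.163.0/24 clear@24
  lookup 162.52.191.16: bits 101000100011010010111111 walk d0:-→d1:-→d2:-→d3:-→d4:-→d5:-→d6:-→d7:-→d8:-→d9:-→d10:-→d11:-→d12:-→d13:-→d14:-→d15:-→d16:-→d17:H1→d18:-→d19:-→d20:-→d21:-→d22:-→d23:-→d24:H1 -> H1
  add 113.51.163.243/32 -> H6 at depth 32
  - 113.51.163.243/32 clear@32
  lookup 162.52.191.0: bits 101000100011010010111111 walk d0:-→d1:-→d2:-→d3:-→d4:-→d5:-→d6:-→d7:-→d8:-→d9:-→d10:-→d11:-→d12:-→d13:-→d14:-→d15:-→d16:-→d17:H1→d18:-→d19:-→d20:-→d21:-→d22:-→d23:-→d24:H1 -> H1
  - 162.52.191.0/24 clear@24
  - 162.52.128.0/17 clear@17
  add 162.52.176.0/20 -> H6 at depth 20
  add 0.0.0.0/0 -> H1 at depth 0
  add 0.0.0.0/0 -> H3 at depth 0
  add 162.52.184.0/21 -> H6 at depth 21
  lookup 162.52.184.2: bits 101000100011010010111 walk d0:H3→d1:-→d2:-→d3:-→d4:-→d5:-→d6:-→d7:-→d8:-→d9:-→d10:-→d11:-→d12:-→d13:-→d14:-→d15:-→d16:-→d17:-→d18:-→d19:-→d20:H6→d21:H6 -> H6
  add 162.52.176.0/20 -> H7 at depth 20
  add 160.0.0.0/3 -> H5 at depth 3
  lookup 162.52.176.31: bits 10100010001101001011 walk d0:H3→d1:-→d2:-→d3:H5→d4:-→d5:-→d6:-→d7:-→d8:-→d9:-→d10:-→d11:-→d12:-→d13:-→d14:-→d15:-→d16:-→d17:-→d18:-→d19:-→d20:H7 -> H7
  lookup 160.0.125.233: bits 101000 walk d0:H3→d1:-→d2:-→d3:H5→d4:-→d5:-→d6:- -> H5
  lookup 162.52.178.83: bits 10100010001101001011 walk d0:H3→d1:-→d2:-→d3:H5→d4:-→d5:-→d6:-→d7:-→d8:-→d9:-→d10:-→d11:-→d12:-→d13:-→d14:-→d15:-→d16:-→d17:-→d18:-→d19:-→d20:H7 -> H7
  add 160.0.0.0/4 -> H0 at depth 4
  add 162.48.0.0/12 -> H1 at depth 12
  - 160.0.0.0/3 clear@3
  lookup 160.0.0.15: bits 101000 walk d0:H3→d1:-→d2:-→d3:-→d4:H0→d5:-→d6:- -> H0
  add 162.52.176.0/20 -> H3 at depth 20
  add 162.52.191.64/28 -> H2 at depth 28
  - 162.52.184.0/21 clear@21
  lookup 162.48.0.120: bits 1010001000110 walk d0:H3→d1:-→d2:-→d3:-→d4:H0→d5:-→d6:-→d7:-→d8:-→d9:-→d10:-→d11:-→d12:H1→d13:- -> H1
  add 162.52.176.0/20 -> H2 at depth 20
  lookup 162.52.176.1: bits 10100010001101001011 walk d0:H3→d1:-→d2:-→d3:-→d4:H0→d5:-→d6:-→d7:-→d8:-→d9:-→d10:-→d11:-→d12:H1→d13:-→d14:-→d15:-→d16:-→d17:-→d18:-→d19:-→d20:H2 -> H2
  - 160.0.0.0/4 clear@4
  add 0.0.0.0/0 -> H7 at depth 0
  add 113.51.160.0/20 -> H1 at depth 20
  lookup 218.42.157.57: bits 1 walk d0:H7→d1:- -> H7
  lookup 162.48.50.211: bits 1010001000110 walk d0:H7→d1:-→d2:-→d3:-→d4:-→d5:-→d6:-→d7:-→d8:-→d9:-→d10:-→d11:-→d12:H1→d13:- -> H1
  lookup 162.48.2.135: bits 1010001000110 walk d0:H7→d1:-→d2:-→d3:-→d4:-→d5:-→d6:-→d7:-→d8:-→d9:-→d10:-→d11:-→d12:H1→d13:- -> H1

== LOOKUPS ==
["H1","H1","H1","H1","H1","H1","H6","H7","H5","H7","H0","H1","H2","H7","H1","H1"]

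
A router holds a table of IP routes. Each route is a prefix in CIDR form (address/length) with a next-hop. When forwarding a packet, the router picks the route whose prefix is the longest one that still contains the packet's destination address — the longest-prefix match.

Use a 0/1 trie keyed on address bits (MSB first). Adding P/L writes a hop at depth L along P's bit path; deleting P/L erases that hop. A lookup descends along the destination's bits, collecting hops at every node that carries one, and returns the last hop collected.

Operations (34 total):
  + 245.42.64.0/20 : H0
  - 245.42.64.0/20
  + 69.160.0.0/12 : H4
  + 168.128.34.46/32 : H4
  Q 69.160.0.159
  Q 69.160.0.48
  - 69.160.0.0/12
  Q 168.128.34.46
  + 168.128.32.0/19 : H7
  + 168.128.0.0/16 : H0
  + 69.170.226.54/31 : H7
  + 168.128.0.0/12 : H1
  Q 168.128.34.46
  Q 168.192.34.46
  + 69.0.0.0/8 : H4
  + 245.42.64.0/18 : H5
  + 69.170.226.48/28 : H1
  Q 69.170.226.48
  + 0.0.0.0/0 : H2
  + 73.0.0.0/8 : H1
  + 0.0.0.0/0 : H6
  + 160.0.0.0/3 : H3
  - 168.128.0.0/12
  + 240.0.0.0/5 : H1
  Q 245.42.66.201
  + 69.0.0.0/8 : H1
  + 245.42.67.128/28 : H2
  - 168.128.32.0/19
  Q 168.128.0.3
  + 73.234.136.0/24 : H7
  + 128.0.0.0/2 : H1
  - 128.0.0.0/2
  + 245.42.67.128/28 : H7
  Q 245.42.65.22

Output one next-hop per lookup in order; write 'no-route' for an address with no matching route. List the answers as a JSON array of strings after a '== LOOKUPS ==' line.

Trace:
  add 245.42.64.0/20 -> H0 at depth 20
  del 245.42.64.0/20 (clear depth 20)
  add 69.160.0.0/12 -> H4 at depth 12
  add 168.128.34.46/32 -> H4 at depth 32
  Q 69.160.0.159: descend 010001011010 ; hops seen [H4] ; pick H4
  Q 69.160.0.48: descend 010001011010 ; hops seen [H4] ; pick H4
  del 69.160.0.0/12 (clear depth 12)
  Q 168.128.34.46: descend 10101000100000000010001000101110 ; hops seen [H4] ; pick H4
  add 168.128.32.0/19 -> H7 at depth 19
  add 168.128.0.0/16 -> H0 at depth 16
  add 69.170.226.54/31 -> H7 at depth 31
  add 168.128.0.0/12 -> H1 at depth 12
  Q 168.128.34.46: descend 10101000100000000010001000101110 ; hops seen [H1,H0,H7,H4] ; pick H4
  Q 168.192.34.46: descend 101010001 ; hops seen [∅] ; pick no-route
  add 69.0.0.0/8 -> H4 at depth 8
  add 245.42.64.0/18 -> H5 at depth 18
  add 69.170.226.48/28 -> H1 at depth 28
  Q 69.170.226.48: descend 01000101101010101110001000110 ; hops seen [H4,H1] ; pick H1
  add 0.0.0.0/0 -> H2 at depth 0
  add 73.0.0.0/8 -> H1 at depth 8
  add 0.0.0.0/0 -> H6 at depth 0
  add 160.0.0.0/3 -> H3 at depth 3
  del 168.128.0.0/12 (clear depth 12)
  add 240.0.0.0/5 -> H1 at depth 5
  Q 245.42.66.201: descend 11110101001010100100 ; hops seen [H6,H1,H5] ; pick H5
  add 69.0.0.0/8 -> H1 at depth 8
  add 245.42.67.128/28 -> H2 at depth 28
  del 168.128.32.0/19 (clear depth 19)
  Q 168.128.0.3: descend 101010001000000000 ; hops seen [H6,H3,H0] ; pick H0
  add 73.234.136.0/24 -> H7 at depth 24
  add 128.0.0.0/2 -> H1 at depth 2
  del 128.0.0.0/2 (clear depth 2)
  add 245.42.67.128/28 -> H7 at depth 28
  Q 245.42.65.22: descend 1111010100101010010000 ; hops seen [H6,H1,H5] ; pick H5

== LOOKUPS ==
["H4","H4","H4","H4","no-route","H1","H5","H0","H5"]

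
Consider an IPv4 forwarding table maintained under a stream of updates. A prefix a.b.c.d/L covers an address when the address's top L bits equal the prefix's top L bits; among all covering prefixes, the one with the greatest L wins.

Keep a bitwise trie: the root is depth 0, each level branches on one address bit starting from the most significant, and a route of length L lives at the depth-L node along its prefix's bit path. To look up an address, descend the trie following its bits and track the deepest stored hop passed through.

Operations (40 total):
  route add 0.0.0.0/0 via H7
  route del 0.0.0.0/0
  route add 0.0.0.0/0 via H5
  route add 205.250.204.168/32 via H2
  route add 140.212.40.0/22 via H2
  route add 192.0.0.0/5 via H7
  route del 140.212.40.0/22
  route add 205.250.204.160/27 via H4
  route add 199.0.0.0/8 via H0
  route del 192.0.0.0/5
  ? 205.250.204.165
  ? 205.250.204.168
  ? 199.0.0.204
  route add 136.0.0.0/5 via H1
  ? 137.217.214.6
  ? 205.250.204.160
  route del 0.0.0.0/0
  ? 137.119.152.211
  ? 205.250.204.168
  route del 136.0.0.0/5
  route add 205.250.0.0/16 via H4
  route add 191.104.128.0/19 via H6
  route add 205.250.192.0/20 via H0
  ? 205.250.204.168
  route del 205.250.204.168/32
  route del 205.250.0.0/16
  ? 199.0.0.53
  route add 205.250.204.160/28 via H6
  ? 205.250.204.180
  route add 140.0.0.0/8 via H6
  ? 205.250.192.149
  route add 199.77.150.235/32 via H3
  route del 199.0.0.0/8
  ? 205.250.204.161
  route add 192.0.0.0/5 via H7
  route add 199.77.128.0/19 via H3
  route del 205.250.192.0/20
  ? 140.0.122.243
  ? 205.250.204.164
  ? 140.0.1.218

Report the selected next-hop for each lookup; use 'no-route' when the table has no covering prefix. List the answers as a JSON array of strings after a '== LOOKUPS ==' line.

Apply in order:
  add 0.0.0.0/0 -> H7 at depth 0
  del 0.0.0.0/0 (clear depth 0)
  add 0.0.0.0/0 -> H5 at depth 0
  add 205.250.204.168/32 -> H2 at depth 32
  add 140.212.40.0/22 -> H2 at depth 22
  add 192.0.0.0/5 -> H7 at depth 5
  del 140.212.40.0/22 (clear depth 22)
  add 205.250.204.160/27 -> H4 at depth 27
  add 199.0.0.0/8 -> H0 at depth 8
  del 192.0.0.0/5 (clear depth 5)
  ? 205.250.204.165  path d0:H5→d1:-→d2:-→d3:-→d4:-→d5:-→d6:-→d7:-→d8:-→d9:-→d10:-→d11:-→d12:-→d13:-→d14:-→d15:-→d16:-→d17:-→d18:-→d19:-→d20:-→d21:-→d22:-→d23:-→d24:-→d25:-→d26:-→d27:H4→d28:-  best=H4
  ? 205.250.204.168  path d0:H5→d1:-→d2:-→d3:-→d4:-→d5:-→d6:-→d7:-→d8:-→d9:-→d10:-→d11:-→d12:-→d13:-→d14:-→d15:-→d16:-→d17:-→d18:-→d19:-→d20:-→d21:-→d22:-→d23:-→d24:-→d25:-→d26:-→d27:H4→d28:-→d29:-→d30:-→d31:-→d32:H2  best=H2
  ? 199.0.0.204  path d0:H5→d1:-→d2:-→d3:-→d4:-→d5:-→d6:-→d7:-→d8:H0  best=H0
  add 136.0.0.0/5 -> H1 at depth 5
  ? 137.217.214.6  path d0:H5→d1:-→d2:-→d3:-→d4:-→d5:H1  best=H1
  ? 205.250.204.160  path d0:H5→d1:-→d2:-→d3:-→d4:-→d5:-→d6:-→d7:-→d8:-→d9:-→d10:-→d11:-→d12:-→d13:-→d14:-→d15:-→d16:-→d17:-→d18:-→d19:-→d20:-→d21:-→d22:-→d23:-→d24:-→d25:-→d26:-→d27:H4→d28:-  best=H4
  del 0.0.0.0/0 (clear depth 0)
  ? 137.119.152.211  path d0:-→d1:-→d2:-→d3:-→d4:-→d5:H1  best=H1
  ? 205.250.204.168  path d0:-→d1:-→d2:-→d3:-→d4:-→d5:-→d6:-→d7:-→d8:-→d9:-→d10:-→d11:-→d12:-→d13:-→d14:-→d15:-→d16:-→d17:-→d18:-→d19:-→d20:-→d21:-→d22:-→d23:-→d24:-→d25:-→d26:-→d27:H4→d28:-→d29:-→d30:-→d31:-→d32:H2  best=H2
  del 136.0.0.0/5 (clear depth 5)
  add 205.250.0.0/16 -> H4 at depth 16
  add 191.104.128.0/19 -> H6 at depth 19
  add 205.250.192.0/20 -> H0 at depth 20
  ? 205.250.204.168  path d0:-→d1:-→d2:-→d3:-→d4:-→d5:-→d6:-→d7:-→d8:-→d9:-→d10:-→d11:-→d12:-→d13:-→d14:-→d15:-→d16:H4→d17:-→d18:-→d19:-→d20:H0→d21:-→d22:-→d23:-→d24:-→d25:-→d26:-→d27:H4→d28:-→d29:-→d30:-→d31:-→d32:H2  best=H2
  del 205.250.204.168/32 (clear depth 32)
  del 205.250.0.0/16 (clear depth 16)
  ? 199.0.0.53  path d0:-→d1:-→d2:-→d3:-→d4:-→d5:-→d6:-→d7:-→d8:H0  best=H0
  add 205.250.204.160/28 -> H6 at depth 28
  ? 205.250.204.180  path d0:-→d1:-→d2:-→d3:-→d4:-→d5:-→d6:-→d7:-→d8:-→d9:-→d10:-→d11:-→d12:-→d13:-→d14:-→d15:-→d16:-→d17:-→d18:-→d19:-→d20:H0→d21:-→d22:-→d23:-→d24:-→d25:-→d26:-→d27:H4  best=H4
  add 140.0.0.0/8 -> H6 at depth 8
  ? 205.250.192.149  path d0:-→d1:-→d2:-→d3:-→d4:-→d5:-→d6:-→d7:-→d8:-→d9:-→d10:-→d11:-→d12:-→d13:-→d14:-→d15:-→d16:-→d17:-→d18:-→d19:-→d20:H0  best=H0
  add 199.77.150.235/32 -> H3 at depth 32
  del 199.0.0.0/8 (clear depth 8)
  ? 205.250.204.161  path d0:-→d1:-→d2:-→d3:-→d4:-→d5:-→d6:-→d7:-→d8:-→d9:-→d10:-→d11:-→d12:-→d13:-→d14:-→d15:-→d16:-→d17:-→d18:-→d19:-→d20:H0→d21:-→d22:-→d23:-→d24:-→d25:-→d26:-→d27:H4→d28:H6  best=H6
  add 192.0.0.0/5 -> H7 at depth 5
  add 199.77.128.0/19 -> H3 at depth 19
  del 205.250.192.0/20 (clear depth 20)
  ? 140.0.122.243  path d0:-→d1:-→d2:-→d3:-→d4:-→d5:-→d6:-→d7:-→d8:H6  best=H6
  ? 205.250.204.164  path d0:-→d1:-→d2:-→d3:-→d4:-→d5:-→d6:-→d7:-→d8:-→d9:-→d10:-→d11:-→d12:-→d13:-→d14:-→d15:-→d16:-→d17:-→d18:-→d19:-→d20:-→d21:-→d22:-→d23:-→d24:-→d25:-→d26:-→d27:H4→d28:H6  best=H6
  ? 140.0.1.218  path d0:-→d1:-→d2:-→d3:-→d4:-→d5:-→d6:-→d7:-→d8:H6  best=H6

== LOOKUPS ==
["H4","H2","H0","H1","H4","H1","H2","H2","H0","H4","H0","H6","H6","H6","H6"]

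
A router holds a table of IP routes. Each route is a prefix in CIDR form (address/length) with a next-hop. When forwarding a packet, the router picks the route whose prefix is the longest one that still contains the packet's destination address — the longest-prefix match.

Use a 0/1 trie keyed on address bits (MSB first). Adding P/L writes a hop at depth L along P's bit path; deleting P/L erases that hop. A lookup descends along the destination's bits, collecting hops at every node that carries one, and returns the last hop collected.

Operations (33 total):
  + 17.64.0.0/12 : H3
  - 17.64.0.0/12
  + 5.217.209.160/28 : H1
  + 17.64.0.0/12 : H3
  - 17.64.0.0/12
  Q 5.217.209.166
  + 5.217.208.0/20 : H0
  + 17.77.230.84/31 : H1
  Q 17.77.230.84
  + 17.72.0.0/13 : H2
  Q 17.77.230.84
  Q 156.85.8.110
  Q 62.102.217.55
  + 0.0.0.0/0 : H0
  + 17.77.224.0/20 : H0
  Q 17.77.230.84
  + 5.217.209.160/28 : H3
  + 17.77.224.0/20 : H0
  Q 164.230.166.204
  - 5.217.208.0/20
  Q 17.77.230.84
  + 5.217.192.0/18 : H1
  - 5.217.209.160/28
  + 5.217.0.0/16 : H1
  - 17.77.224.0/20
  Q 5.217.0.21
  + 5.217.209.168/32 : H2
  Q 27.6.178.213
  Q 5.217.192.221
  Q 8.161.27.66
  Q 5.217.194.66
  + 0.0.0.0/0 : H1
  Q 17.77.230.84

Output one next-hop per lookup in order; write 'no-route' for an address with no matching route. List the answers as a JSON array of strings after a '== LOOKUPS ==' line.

Process each operation:
  + 17.64.0.0/12 (H3) depth=12
  - 17.64.0.0/12 clear@12
  + 5.217.209.160/28 (H1) depth=28
  + 17.64.0.0/12 (H3) depth=12
  - 17.64.0.0/12 clear@12
  Q 5.217.209.166: descend 0000010111011001110100011010 ; hops seen [H1] ; pick H1
  + 5.217.208.0/20 (H0) depth=20
  + 17.77.230.84/31 (H1) depth=31
  Q 17.77.230.84: descend 0001000101001101111001100101010 ; hops seen [H1] ; pick H1
  + 17.72.0.0/13 (H2) depth=13
  Q 17.77.230.84: descend 0001000101001101111001100101010 ; hops seen [H2,H1] ; pick H1
  Q 156.85.8.110: descend ε ; hops seen [∅] ; pick no-route
  Q 62.102.217.55: descend 00 ; hops seen [∅] ; pick no-route
  + 0.0.0.0/0 (H0) depth=0
  + 17.77.224.0/20 (H0) depth=20
  Q 17.77.230.84: descend 0001000101001101111001100101010 ; hops seen [H0,H2,H0,H1] ; pick H1
  + 5.217.209.160/28 (H3) depth=28
  + 17.77.224.0/20 (H0) depth=20
  Q 164.230.166.204: descend ε ; hops seen [H0] ; pick H0
  - 5.217.208.0/20 clear@20
  Q 17.77.230.84: descend 0001000101001101111001100101010 ; hops seen [H0,H2,H0,H1] ; pick H1
  + 5.217.192.0/18 (H1) depth=18
  - 5.217.209.160/28 clear@28
  + 5.217.0.0/16 (H1) depth=16
  - 17.77.224.0/20 clear@20
  Q 5.217.0.21: descend 0000010111011001 ; hops seen [H0,H1] ; pick H1
  + 5.217.209.168/32 (H2) depth=32
  Q 27.6.178.213: descend 0001 ; hops seen [H0] ; pick H0
  Q 5.217.192.221: descend 0000010111011001110 ; hops seen [H0,H1,H1] ; pick H1
  Q 8.161.27.66: descend 0000 ; hops seen [H0] ; pick H0
  Q 5.217.194.66: descend 0000010111011001110 ; hops seen [H0,H1,H1] ; pick H1
  + 0.0.0.0/0 (H1) depth=0
  Q 17.77.230.84: descend 0001000101001101111001100101010 ; hops seen [H1,H2,H1] ; pick H1

== LOOKUPS ==
["H1","H1","H1","no-route","no-route","H1","H0","H1","H1","H0","H1","H0","H1","H1"]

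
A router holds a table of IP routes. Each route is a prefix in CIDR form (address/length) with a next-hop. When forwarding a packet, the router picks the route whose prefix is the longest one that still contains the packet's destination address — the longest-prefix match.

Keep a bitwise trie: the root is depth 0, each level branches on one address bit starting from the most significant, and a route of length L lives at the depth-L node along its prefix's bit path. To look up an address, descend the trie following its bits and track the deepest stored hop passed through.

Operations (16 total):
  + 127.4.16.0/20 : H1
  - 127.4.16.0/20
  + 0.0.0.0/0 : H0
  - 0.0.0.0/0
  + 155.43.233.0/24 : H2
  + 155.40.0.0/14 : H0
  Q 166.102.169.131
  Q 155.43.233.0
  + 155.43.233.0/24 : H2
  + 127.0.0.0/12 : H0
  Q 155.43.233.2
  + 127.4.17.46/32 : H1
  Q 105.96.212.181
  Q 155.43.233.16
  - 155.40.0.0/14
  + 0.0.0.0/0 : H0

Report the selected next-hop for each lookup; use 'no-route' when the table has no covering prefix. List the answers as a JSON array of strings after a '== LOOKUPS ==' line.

Process each operation:
  add 127.4.16.0/20 -> H1 at depth 20
  - 127.4.16.0/20 clear@20
  add 0.0.0.0/0 -> H0 at depth 0
  - 0.0.0.0/0 clear@0
  add 155.43.233.0/24 -> H2 at depth 24
  add 155.40.0.0/14 -> H0 at depth 14
  Q 166.102.169.131: descend 10 ; hops seen [∅] ; pick no-route
  Q 155.43.233.0: descend 100110110010101111101001 ; hops seen [H0,H2] ; pick H2
  add 155.43.233.0/24 -> H2 at depth 24
  add 127.0.0.0/12 -> H0 at depth 12
  Q 155.43.233.2: descend 100110110010101111101001 ; hops seen [H0,H2] ; pick H2
  add 127.4.17.46/32 -> H1 at depth 32
  Q 105.96.212.181: descend 011 ; hops seen [∅] ; pick no-route
  Q 155.43.233.16: descend 100110110010101111101001 ; hops seen [H0,H2] ; pick H2
  - 155.40.0.0/14 clear@14
  add 0.0.0.0/0 -> H0 at depth 0

== LOOKUPS ==
["no-route","H2","H2","no-route","H2"]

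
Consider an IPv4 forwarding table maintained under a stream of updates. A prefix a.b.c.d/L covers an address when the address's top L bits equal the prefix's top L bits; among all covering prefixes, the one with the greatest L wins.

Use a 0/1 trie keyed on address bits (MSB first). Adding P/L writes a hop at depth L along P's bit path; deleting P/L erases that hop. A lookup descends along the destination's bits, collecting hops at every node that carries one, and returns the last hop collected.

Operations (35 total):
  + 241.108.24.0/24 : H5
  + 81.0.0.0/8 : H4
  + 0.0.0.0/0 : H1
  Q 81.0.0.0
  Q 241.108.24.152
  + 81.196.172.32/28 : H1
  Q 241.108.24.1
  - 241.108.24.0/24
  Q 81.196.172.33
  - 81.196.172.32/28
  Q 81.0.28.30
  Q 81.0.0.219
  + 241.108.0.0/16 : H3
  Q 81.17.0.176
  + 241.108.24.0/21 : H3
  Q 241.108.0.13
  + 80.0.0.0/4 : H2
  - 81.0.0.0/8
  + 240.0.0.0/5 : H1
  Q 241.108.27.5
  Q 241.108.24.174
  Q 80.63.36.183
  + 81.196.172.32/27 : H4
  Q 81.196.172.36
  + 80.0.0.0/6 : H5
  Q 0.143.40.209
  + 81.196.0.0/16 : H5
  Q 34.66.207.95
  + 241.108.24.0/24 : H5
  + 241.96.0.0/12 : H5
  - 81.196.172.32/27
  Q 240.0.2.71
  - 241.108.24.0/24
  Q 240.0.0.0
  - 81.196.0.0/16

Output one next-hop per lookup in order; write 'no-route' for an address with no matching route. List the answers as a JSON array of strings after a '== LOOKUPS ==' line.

Apply in order:
  add 241.108.24.0/24 -> H5 at depth 24
  add 81.0.0.0/8 -> H4 at depth 8
  add 0.0.0.0/0 -> H1 at depth 0
  lookup 81.0.0.0: bits 01010001 walk d0:H1→d1:-→d2:-→d3:-→d4:-→d5:-→d6:-→d7:-→d8:H4 -> H4
  lookup 241.108.24.152: bits 111100010110110000011000 walk d0:H1→d1:-→d2:-→d3:-→d4:-→d5:-→d6:-→d7:-→d8:-→d9:-→d10:-→d11:-→d12:-→d13:-→d14:-→d15:-→d16:-→d17:-→d18:-→d19:-→d20:-→d21:-→d22:-→d23:-→d24:H5 -> H5
  add 81.196.172.32/28 -> H1 at depth 28
  lookup 241.108.24.1: bits 111100010110110000011000 walk d0:H1→d1:-→d2:-→d3:-→d4:-→d5:-→d6:-→d7:-→d8:-→d9:-→d10:-→d11:-→d12:-→d13:-→d14:-→d15:-→d16:-→d17:-→d18:-→d19:-→d20:-→d21:-→d22:-→d23:-→d24:H5 -> H5
  - 241.108.24.0/24 clear@24
  lookup 81.196.172.33: bits 0101000111000100101011000010 walk d0:H1→d1:-→d2:-→d3:-→d4:-→d5:-→d6:-→d7:-→d8:H4→d9:-→d10:-→d11:-→d12:-→d13:-→d14:-→d15:-→d16:-→d17:-→d18:-→d19:-→d20:-→d21:-→d22:-→d23:-→d24:-→d25:-→d26:-→d27:-→d28:H1 -> H1
  - 81.196.172.32/28 clear@28
  lookup 81.0.28.30: bits 01010001 walk d0:H1→d1:-→d2:-→d3:-→d4:-→d5:-→d6:-→d7:-→d8:H4 -> H4
  lookup 81.0.0.219: bits 01010001 walk d0:H1→d1:-→d2:-→d3:-→d4:-→d5:-→d6:-→d7:-→d8:H4 -> H4
  add 241.108.0.0/16 -> H3 at depth 16
  lookup 81.17.0.176: bits 01010001 walk d0:H1→d1:-→d2:-→d3:-→d4:-→d5:-→d6:-→d7:-→d8:H4 -> H4
  add 241.108.24.0/21 -> H3 at depth 21
  lookup 241.108.0.13: bits 1111000101101100000 walk d0:H1→d1:-→d2:-→d3:-→d4:-→d5:-→d6:-→d7:-→d8:-→d9:-→d10:-→d11:-→d12:-→d13:-→d14:-→d15:-→d16:H3→d17:-→d18:-→d19:- -> H3
  add 80.0.0.0/4 -> H2 at depth 4
  - 81.0.0.0/8 clear@8
  add 240.0.0.0/5 -> H1 at depth 5
  lookup 241.108.27.5: bits 1111000101101100000110 walk d0:H1→d1:-→d2:-→d3:-→d4:-→d5:H1→d6:-→d7:-→d8:-→d9:-→d10:-→d11:-→d12:-→d13:-→d14:-→d15:-→d16:H3→d17:-→d18:-→d19:-→d20:-→d21:H3→d22:- -> H3
  lookup 241.108.24.174: bits 111100010110110000011000 walk d0:H1→d1:-→d2:-→d3:-→d4:-→d5:H1→d6:-→d7:-→d8:-→d9:-→d10:-→d11:-→d12:-→d13:-→d14:-→d15:-→d16:H3→d17:-→d18:-→d19:-→d20:-→d21:H3→d22:-→d23:-→d24:- -> H3
  lookup 80.63.36.183: bits 0101000 walk d0:H1→d1:-→d2:-→d3:-→d4:H2→d5:-→d6:-→d7:- -> H2
  add 81.196.172.32/27 -> H4 at depth 27
  lookup 81.196.172.36: bits 0101000111000100101011000010 walk d0:H1→d1:-→d2:-→d3:-→d4:H2→d5:-→d6:-→d7:-→d8:-→d9:-→d10:-→d11:-→d12:-→d13:-→d14:-→d15:-→d16:-→d17:-→d18:-→d19:-→d20:-→d21:-→d22:-→d23:-→d24:-→d25:-→d26:-→d27:H4→d28:- -> H4
  add 80.0.0.0/6 -> H5 at depth 6
  lookup 0.143.40.209: bits 0 walk d0:H1→d1:- -> H1
  add 81.196.0.0/16 -> H5 at depth 16
  lookup 34.66.207.95: bits 0 walk d0:H1→d1:- -> H1
  add 241.108.24.0/24 -> H5 at depth 24
  add 241.96.0.0/12 -> H5 at depth 12
  - 81.196.172.32/27 clear@27
  lookup 240.0.2.71: bits 1111000 walk d0:H1→d1:-→d2:-→d3:-→d4:-→d5:H1→d6:-→d7:- -> H1
  - 241.108.24.0/24 clear@24
  lookup 240.0.0.0: bits 1111000 walk d0:H1→d1:-→d2:-→d3:-→d4:-→d5:H1→d6:-→d7:- -> H1
  - 81.196.0.0/16 clear@16

== LOOKUPS ==
["H4","H5","H5","H1","H4","H4","H4","H3","H3","H3","H2","H4","H1","H1","H1","H1"]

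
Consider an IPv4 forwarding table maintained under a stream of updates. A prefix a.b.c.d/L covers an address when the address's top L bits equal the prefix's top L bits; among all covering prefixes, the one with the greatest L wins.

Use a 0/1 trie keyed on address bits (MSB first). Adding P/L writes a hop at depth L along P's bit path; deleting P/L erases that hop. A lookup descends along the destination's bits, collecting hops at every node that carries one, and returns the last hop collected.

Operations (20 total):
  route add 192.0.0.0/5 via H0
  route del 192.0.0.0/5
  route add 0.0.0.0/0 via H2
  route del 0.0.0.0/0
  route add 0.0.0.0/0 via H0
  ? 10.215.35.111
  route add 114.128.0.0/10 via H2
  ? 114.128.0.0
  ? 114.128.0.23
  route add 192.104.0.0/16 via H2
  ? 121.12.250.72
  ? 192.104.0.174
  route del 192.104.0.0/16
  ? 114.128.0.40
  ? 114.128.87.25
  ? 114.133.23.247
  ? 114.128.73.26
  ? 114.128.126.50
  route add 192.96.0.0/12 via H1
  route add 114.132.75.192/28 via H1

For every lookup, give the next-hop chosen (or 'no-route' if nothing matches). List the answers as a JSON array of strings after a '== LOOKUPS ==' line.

Apply in order:
  add 192.0.0.0/5 -> H0 at depth 5
  - 192.0.0.0/5 clear@5
  add 0.0.0.0/0 -> H2 at depth 0
  - 0.0.0.0/0 clear@0
  add 0.0.0.0/0 -> H0 at depth 0
  Q 10.215.35.111: descend ε ; hops seen [H0] ; pick H0
  add 114.128.0.0/10 -> H2 at depth 10
  Q 114.128.0.0: descend 0111001010 ; hops seen [H0,H2] ; pick H2
  Q 114.128.0.23: descend 0111001010 ; hops seen [H0,H2] ; pick H2
  add 192.104.0.0/16 -> H2 at depth 16
  Q 121.12.250.72: descend 0111 ; hops seen [H0] ; pick H0
  Q 192.104.0.174: descend 1100000001101000 ; hops seen [H0,H2] ; pick H2
  - 192.104.0.0/16 clear@16
  Q 114.128.0.40: descend 0111001010 ; hops seen [H0,H2] ; pick H2
  Q 114.128.87.25: descend 0111001010 ; hops seen [H0,H2] ; pick H2
  Q 114.133.23.247: descend 0111001010 ; hops seen [H0,H2] ; pick H2
  Q 114.128.73.26: descend 0111001010 ; hops seen [H0,H2] ; pick H2
  Q 114.128.126.50: descend 0111001010 ; hops seen [H0,H2] ; pick H2
  add 192.96.0.0/12 -> H1 at depth 12
  add 114.132.75.192/28 -> H1 at depth 28

== LOOKUPS ==
["H0","H2","H2","H0","H2","H2","H2","H2","H2","H2"]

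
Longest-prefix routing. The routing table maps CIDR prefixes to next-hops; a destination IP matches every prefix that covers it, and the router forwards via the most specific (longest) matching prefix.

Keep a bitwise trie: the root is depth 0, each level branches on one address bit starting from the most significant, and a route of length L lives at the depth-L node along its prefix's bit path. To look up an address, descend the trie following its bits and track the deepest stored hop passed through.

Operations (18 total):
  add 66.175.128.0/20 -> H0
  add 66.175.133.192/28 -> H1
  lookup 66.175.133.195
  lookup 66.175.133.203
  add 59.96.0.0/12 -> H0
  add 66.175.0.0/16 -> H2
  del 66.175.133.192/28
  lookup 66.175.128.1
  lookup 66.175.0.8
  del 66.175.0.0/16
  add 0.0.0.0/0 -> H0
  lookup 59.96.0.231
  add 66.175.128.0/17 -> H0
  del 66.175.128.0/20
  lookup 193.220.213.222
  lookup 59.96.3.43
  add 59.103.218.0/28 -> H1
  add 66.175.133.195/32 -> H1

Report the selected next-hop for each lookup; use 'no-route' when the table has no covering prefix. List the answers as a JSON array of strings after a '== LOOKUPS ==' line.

Trace:
  add 66.175.128.0/20 -> H0 at depth 20
  add 66.175.133.192/28 -> H1 at depth 28
  lookup 66.175.133.195: bits 0100001010101111100001011100 walk d0:-→d1:-→d2:-→d3:-→d4:-→d5:-→d6:-→d7:-→d8:-→d9:-→d10:-→d11:-→d12:-→d13:-→d14:-→d15:-→d16:-→d17:-→d18:-→d19:-→d20:H0→d21:-→d22:-→d23:-→d24:-→d25:-→d26:-→d27:-→d28:H1 -> H1
  lookup 66.175.133.203: bits 0100001010101111100001011100 walk d0:-→d1:-→d2:-→d3:-→d4:-→d5:-→d6:-→d7:-→d8:-→d9:-→d10:-→d11:-→d12:-→d13:-→d14:-→d15:-→d16:-→d17:-→d18:-→d19:-→d20:H0→d21:-→d22:-→d23:-→d24:-→d25:-→d26:-→d27:-→d28:H1 -> H1
  add 59.96.0.0/12 -> H0 at depth 12
  add 66.175.0.0/16 -> H2 at depth 16
  del 66.175.133.192/28 (clear depth 28)
  lookup 66.175.128.1: bits 010000101010111110000 walk d0:-→d1:-→d2:-→d3:-→d4:-→d5:-→d6:-→d7:-→d8:-→d9:-→d10:-→d11:-→d12:-→d13:-→d14:-→d15:-→d16:H2→d17:-→d18:-→d19:-→d20:H0→d21:- -> H0
  lookup 66.175.0.8: bits 0100001010101111 walk d0:-→d1:-→d2:-→d3:-→d4:-→d5:-→d6:-→d7:-→d8:-→d9:-→d10:-→d11:-→d12:-→d13:-→d14:-→d15:-→d16:H2 -> H2
  del 66.175.0.0/16 (clear depth 16)
  add 0.0.0.0/0 -> H0 at depth 0
  lookup 59.96.0.231: bits 001110110110 walk d0:H0→d1:-→d2:-→d3:-→d4:-→d5:-→d6:-→d7:-→d8:-→d9:-→d10:-→d11:-→d12:H0 -> H0
  add 66.175.128.0/17 -> H0 at depth 17
  del 66.175.128.0/20 (clear depth 20)
  lookup 193.220.213.222: bits ε walk d0:H0 -> H0
  lookup 59.96.3.43: bits 001110110110 walk d0:H0→d1:-→d2:-→d3:-→d4:-→d5:-→d6:-→d7:-→d8:-→d9:-→d10:-→d11:-→d12:H0 -> H0
  add 59.103.218.0/28 -> H1 at depth 28
  add 66.175.133.195/32 -> H1 at depth 32

== LOOKUPS ==
["H1","H1","H0","H2","H0","H0","H0"]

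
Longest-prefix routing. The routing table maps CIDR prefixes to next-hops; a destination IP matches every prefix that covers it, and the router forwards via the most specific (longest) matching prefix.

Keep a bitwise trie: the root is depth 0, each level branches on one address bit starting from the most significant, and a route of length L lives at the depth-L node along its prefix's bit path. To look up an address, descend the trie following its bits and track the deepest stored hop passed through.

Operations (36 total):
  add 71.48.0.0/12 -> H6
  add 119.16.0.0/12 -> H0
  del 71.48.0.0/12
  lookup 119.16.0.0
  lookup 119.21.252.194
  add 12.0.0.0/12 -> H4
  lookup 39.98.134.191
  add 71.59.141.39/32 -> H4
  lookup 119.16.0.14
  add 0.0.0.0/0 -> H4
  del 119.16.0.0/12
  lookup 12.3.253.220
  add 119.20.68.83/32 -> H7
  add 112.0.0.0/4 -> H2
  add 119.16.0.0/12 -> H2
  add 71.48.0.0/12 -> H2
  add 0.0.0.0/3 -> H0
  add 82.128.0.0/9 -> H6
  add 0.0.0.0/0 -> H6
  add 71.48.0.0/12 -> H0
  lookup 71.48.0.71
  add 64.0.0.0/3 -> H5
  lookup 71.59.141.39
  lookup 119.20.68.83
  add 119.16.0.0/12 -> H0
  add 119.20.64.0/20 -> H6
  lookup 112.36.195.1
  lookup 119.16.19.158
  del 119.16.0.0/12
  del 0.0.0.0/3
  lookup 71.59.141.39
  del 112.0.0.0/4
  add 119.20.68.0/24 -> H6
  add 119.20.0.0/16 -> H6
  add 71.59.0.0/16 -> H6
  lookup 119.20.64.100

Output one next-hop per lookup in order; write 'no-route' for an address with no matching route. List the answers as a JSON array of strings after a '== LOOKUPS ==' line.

Apply in order:
  add 71.48.0.0/12 -> H6 at depth 12
  add 119.16.0.0/12 -> H0 at depth 12
  del 71.48.0.0/12 (clear depth 12)
  Q 119.16.0.0: descend 011101110001 ; hops seen [H0] ; pick H0
  Q 119.21.252.194: descend 011101110001 ; hops seen [H0] ; pick H0
  add 12.0.0.0/12 -> H4 at depth 12
  Q 39.98.134.191: descend 00 ; hops seen [∅] ; pick no-route
  add 71.59.141.39/32 -> H4 at depth 32
  Q 119.16.0.14: descend 011101110001 ; hops seen [H0] ; pick H0
  add 0.0.0.0/0 -> H4 at depth 0
  del 119.16.0.0/12 (clear depth 12)
  Q 12.3.253.220: descend 000011000000 ; hops seen [H4,H4] ; pick H4
  add 119.20.68.83/32 -> H7 at depth 32
  add 112.0.0.0/4 -> H2 at depth 4
  add 119.16.0.0/12 -> H2 at depth 12
  add 71.48.0.0/12 -> H2 at depth 12
  add 0.0.0.0/3 -> H0 at depth 3
  add 82.128.0.0/9 -> H6 at depth 9
  add 0.0.0.0/0 -> H6 at depth 0
  add 71.48.0.0/12 -> H0 at depth 12
  Q 71.48.0.71: descend 010001110011 ; hops seen [H6,H0] ; pick H0
  add 64.0.0.0/3 -> H5 at depth 3
  Q 71.59.141.39: descend 01000111001110111000110100100111 ; hops seen [H6,H5,H0,H4] ; pick H4
  Q 119.20.68.83: descend 01110111000101000100010001010011 ; hops seen [H6,H2,H2,H7] ; pick H7
  add 119.16.0.0/12 -> H0 at depth 12
  add 119.20.64.0/20 -> H6 at depth 20
  Q 112.36.195.1: descend 01110 ; hops seen [H6,H2] ; pick H2
  Q 119.16.19.158: descend 0111011100010 ; hops seen [H6,H2,H0] ; pick H0
  del 119.16.0.0/12 (clear depth 12)
  del 0.0.0.0/3 (clear depth 3)
  Q 71.59.141.39: descend 01000111001110111000110100100111 ; hops seen [H6,H5,H0,H4] ; pick H4
  del 112.0.0.0/4 (clear depth 4)
  add 119.20.68.0/24 -> H6 at depth 24
  add 119.20.0.0/16 -> H6 at depth 16
  add 71.59.0.0/16 -> H6 at depth 16
  Q 119.20.64.100: descend 011101110001010001000 ; hops seen [H6,H6,H6] ; pick H6

== LOOKUPS ==
["H0","H0","no-route","H0","H4","H0","H4","H7","H2","H0","H4","H6"]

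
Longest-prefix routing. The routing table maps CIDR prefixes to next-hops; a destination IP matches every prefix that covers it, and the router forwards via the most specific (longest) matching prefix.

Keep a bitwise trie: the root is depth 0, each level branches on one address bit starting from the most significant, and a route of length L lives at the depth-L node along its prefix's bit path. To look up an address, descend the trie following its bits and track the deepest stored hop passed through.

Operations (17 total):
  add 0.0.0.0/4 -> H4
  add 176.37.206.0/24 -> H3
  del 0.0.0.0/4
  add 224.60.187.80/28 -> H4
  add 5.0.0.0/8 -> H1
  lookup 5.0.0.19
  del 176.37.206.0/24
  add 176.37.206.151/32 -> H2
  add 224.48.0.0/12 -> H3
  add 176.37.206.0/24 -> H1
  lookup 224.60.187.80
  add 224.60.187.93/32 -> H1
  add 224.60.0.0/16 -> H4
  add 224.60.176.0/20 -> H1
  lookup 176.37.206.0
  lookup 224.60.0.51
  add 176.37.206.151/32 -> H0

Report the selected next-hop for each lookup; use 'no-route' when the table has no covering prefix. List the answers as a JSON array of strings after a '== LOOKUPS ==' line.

Trace:
  + 0.0.0.0/4 (H4) depth=4
  + 176.37.206.0/24 (H3) depth=24
  del 0.0.0.0/4 (clear depth 4)
  + 224.60.187.80/28 (H4) depth=28
  + 5.0.0.0/8 (H1) depth=8
  Q 5.0.0.19: descend 00000101 ; hops seen [H1] ; pick H1
  del 176.37.206.0/24 (clear depth 24)
  + 176.37.206.151/32 (H2) depth=32
  + 224.48.0.0/12 (H3) depth=12
  + 176.37.206.0/24 (H1) depth=24
  Q 224.60.187.80: descend 1110000000111100101110110101 ; hops seen [H3,H4] ; pick H4
  + 224.60.187.93/32 (H1) depth=32
  + 224.60.0.0/16 (H4) depth=16
  + 224.60.176.0/20 (H1) depth=20
  Q 176.37.206.0: descend 101100000010010111001110 ; hops seen [H1] ; pick H1
  Q 224.60.0.51: descend 1110000000111100 ; hops seen [H3,H4] ; pick H4
  + 176.37.206.151/32 (H0) depth=32

== LOOKUPS ==
["H1","H4","H1","H4"]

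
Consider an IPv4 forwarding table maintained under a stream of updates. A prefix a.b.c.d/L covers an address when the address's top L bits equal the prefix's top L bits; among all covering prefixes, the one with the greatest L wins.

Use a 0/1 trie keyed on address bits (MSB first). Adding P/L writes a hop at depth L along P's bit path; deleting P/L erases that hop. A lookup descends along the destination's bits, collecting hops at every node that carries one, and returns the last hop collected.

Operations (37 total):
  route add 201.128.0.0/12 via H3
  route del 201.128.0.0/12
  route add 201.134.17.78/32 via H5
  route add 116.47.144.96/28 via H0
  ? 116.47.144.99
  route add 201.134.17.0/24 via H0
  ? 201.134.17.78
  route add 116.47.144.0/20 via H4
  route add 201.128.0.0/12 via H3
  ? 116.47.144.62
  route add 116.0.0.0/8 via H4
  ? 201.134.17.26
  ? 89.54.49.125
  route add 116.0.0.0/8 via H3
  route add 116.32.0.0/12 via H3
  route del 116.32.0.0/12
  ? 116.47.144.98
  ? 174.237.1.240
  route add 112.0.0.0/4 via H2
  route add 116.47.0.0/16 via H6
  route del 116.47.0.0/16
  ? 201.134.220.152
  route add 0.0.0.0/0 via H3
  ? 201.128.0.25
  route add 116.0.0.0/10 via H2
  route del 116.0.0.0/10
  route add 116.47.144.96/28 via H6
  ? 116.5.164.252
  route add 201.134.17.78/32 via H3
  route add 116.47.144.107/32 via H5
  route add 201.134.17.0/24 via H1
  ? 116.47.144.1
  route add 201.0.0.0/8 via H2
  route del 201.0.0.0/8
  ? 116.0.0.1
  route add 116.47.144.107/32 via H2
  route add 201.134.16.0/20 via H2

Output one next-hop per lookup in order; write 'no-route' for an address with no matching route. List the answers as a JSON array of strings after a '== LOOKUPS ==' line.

Apply in order:
  add 201.128.0.0/12 -> H3 at depth 12
  del 201.128.0.0/12 (clear depth 12)
  add 201.134.17.78/32 -> H5 at depth 32
  add 116.47.144.96/28 -> H0 at depth 28
  Q 116.47.144.99: descend 0111010000101111100100000110 ; hops seen [H0] ; pick H0
  add 201.134.17.0/24 -> H0 at depth 24
  Q 201.134.17.78: descend 11001001100001100001000101001110 ; hops seen [H0,H5] ; pick H5
  add 116.47.144.0/20 -> H4 at depth 20
  add 201.128.0.0/12 -> H3 at depth 12
  Q 116.47.144.62: descend 0111010000101111100100000 ; hops seen [H4] ; pick H4
  add 116.0.0.0/8 -> H4 at depth 8
  Q 201.134.17.26: descend 1100100110000110000100010 ; hops seen [H3,H0] ; pick H0
  Q 89.54.49.125: descend 01 ; hops seen [∅] ; pick no-route
  add 116.0.0.0/8 -> H3 at depth 8
  add 116.32.0.0/12 -> H3 at depth 12
  del 116.32.0.0/12 (clear depth 12)
  Q 116.47.144.98: descend 0111010000101111100100000110 ; hops seen [H3,H4,H0] ; pick H0
  Q 174.237.1.240: descend 1 ; hops seen [∅] ; pick no-route
  add 112.0.0.0/4 -> H2 at depth 4
  add 116.47.0.0/16 -> H6 at depth 16
  del 116.47.0.0/16 (clear depth 16)
  Q 201.134.220.152: descend 1100100110000110 ; hops seen [H3] ; pick H3
  add 0.0.0.0/0 -> H3 at depth 0
  Q 201.128.0.25: descend 1100100110000 ; hops seen [H3,H3] ; pick H3
  add 116.0.0.0/10 -> H2 at depth 10
  del 116.0.0.0/10 (clear depth 10)
  add 116.47.144.96/28 -> H6 at depth 28
  Q 116.5.164.252: descend 0111010000 ; hops seen [H3,H2,H3] ; pick H3
  add 201.134.17.78/32 -> H3 at depth 32
  add 116.47.144.107/32 -> H5 at depth 32
  add 201.134.17.0/24 -> H1 at depth 24
  Q 116.47.144.1: descend 0111010000101111100100000 ; hops seen [H3,H2,H3,H4] ; pick H4
  add 201.0.0.0/8 -> H2 at depth 8
  del 201.0.0.0/8 (clear depth 8)
  Q 116.0.0.1: descend 0111010000 ; hops seen [H3,H2,H3] ; pick H3
  add 116.47.144.107/32 -> H2 at depth 32
  add 201.134.16.0/20 -> H2 at depth 20

== LOOKUPS ==
["H0","H5","H4","H0","no-route","H0","no-route","H3","H3","H3","H4","H3"]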